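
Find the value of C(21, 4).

5985

C(21,4) = (21·20·19·18) / 4! = 143640 / 24 = 5985.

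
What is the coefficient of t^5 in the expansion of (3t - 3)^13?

2051893701

The general term is C(13,j)·(3t)^j·(-3)^(13-j); the t^5 term has j = 5.
C(13,5) = 1287.
Coefficient = C(13,5) · 3^5 · (-3)^8 = 1287 · 243 · 6561 = 2051893701.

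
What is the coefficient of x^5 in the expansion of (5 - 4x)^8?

The general term is C(8,j)·(5)^j·(-4x)^(8-j); the x^5 term has j = 3.
C(8,3) = 56.
Coefficient = C(8,3) · 5^3 · (-4)^5 = 56 · 125 · (-1024) = -7168000.

-7168000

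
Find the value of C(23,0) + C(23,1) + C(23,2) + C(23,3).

1 + 23 + 253 + 1771 = 2048.

2048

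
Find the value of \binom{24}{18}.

134596

C(24,18) = C(24,6) by symmetry.
C(24,6) = (24·23·22·21·20·19) / 6! = 96909120 / 720 = 134596.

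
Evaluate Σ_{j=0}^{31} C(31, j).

2147483648

Setting x = 1 in (1+x)^31 gives Σ C(31,j) = 2^31 = 2147483648.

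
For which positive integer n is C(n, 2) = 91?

n(n−1)/2 = 91 ⇒ n(n−1) = 182. Since 14·13 = 182, n = 14.

14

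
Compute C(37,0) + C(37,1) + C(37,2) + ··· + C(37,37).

The entries of row 37 sum to 2^37 = 137438953472.

137438953472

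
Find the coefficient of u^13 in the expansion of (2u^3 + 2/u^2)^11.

General term: C(11,j)·(2u^3)^j·(2/u^2)^(11-j), with u-exponent 3j − 2(11−j) = 5j − 22.
Set 5j − 22 = 13: j = 7.
C(11,7) = 330; 2^7 = 128; 2^4 = 16.
Coefficient = 330 · 128 · 16 = 675840.

675840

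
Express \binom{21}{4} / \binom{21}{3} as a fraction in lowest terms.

C(n,k+1)/C(n,k) = (n−k)/(k+1) = (21−3)/(3+1) = 18/4 = 9/2.

9/2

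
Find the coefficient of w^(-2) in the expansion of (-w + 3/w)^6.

1215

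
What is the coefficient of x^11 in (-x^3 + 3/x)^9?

General term: C(9,j)·(-x^3)^j·(3/x)^(9-j), with x-exponent 3j − 1(9−j) = 4j − 9.
Set 4j − 9 = 11: j = 5.
C(9,5) = 126; (-1)^5 = -1; 3^4 = 81.
Coefficient = 126 · (-1) · 81 = -10206.

-10206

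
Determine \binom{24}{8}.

C(24,8) = (24·23·22·21·20·19·18·17) / 8! = 29654190720 / 40320 = 735471.

735471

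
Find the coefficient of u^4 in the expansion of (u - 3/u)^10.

-3240

General term: C(10,j)·(u)^j·(-3/u)^(10-j), with u-exponent 1j − 1(10−j) = 2j − 10.
Set 2j − 10 = 4: j = 7.
C(10,7) = 120; 1^7 = 1; (-3)^3 = -27.
Coefficient = 120 · 1 · (-27) = -3240.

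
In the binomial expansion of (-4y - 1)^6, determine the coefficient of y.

The general term is C(6,j)·(-4y)^j·(-1)^(6-j); the y^1 term has j = 1.
C(6,1) = 6.
Coefficient = C(6,1) · (-4)^1 · (-1)^5 = 6 · (-4) · (-1) = 24.

24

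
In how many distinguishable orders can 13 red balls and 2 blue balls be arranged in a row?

Choose positions for the red balls: C(15,13) = 105.

105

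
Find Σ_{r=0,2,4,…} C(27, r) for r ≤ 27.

Even-r terms of row 27 sum to 2^26 = 67108864.

67108864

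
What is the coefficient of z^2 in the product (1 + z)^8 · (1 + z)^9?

136

(1 + z)^8(1 + z)^9 = (1 + z)^17, so the coefficient of z^2 is C(17,2)·1^2 = 136·1 = 136.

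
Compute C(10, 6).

C(10,6) = C(10,4) by symmetry.
C(10,4) = (10·9·8·7) / 4! = 5040 / 24 = 210.

210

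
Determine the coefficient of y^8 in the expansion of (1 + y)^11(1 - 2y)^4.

-891

Coefficient of y^8 = Σ_{j} C(11,j)·1^j·C(4,8-j)·(-2)^(8-j) for j from 4 to 8.
= 5280 + (-14784) + 11088 + (-2640) + 165 = -891.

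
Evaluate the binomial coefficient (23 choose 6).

100947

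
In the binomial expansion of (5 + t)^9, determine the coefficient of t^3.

1312500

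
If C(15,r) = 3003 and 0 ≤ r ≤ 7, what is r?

C(15,r) increases on 0 ≤ r ≤ 7. C(15,4) = 1365 and C(15,5) = 3003, so r = 5.

5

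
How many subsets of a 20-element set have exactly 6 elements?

Choose the 6 positions: C(20,6) = 38760.

38760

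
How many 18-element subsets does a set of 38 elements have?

C(38,18) = (38·37·36·35·34·33·32·31·30·29·28·27·26·25·24·23·22·21) / 18! = 214978908196382744494080000 / 6402373705728000 = 33578000610.

33578000610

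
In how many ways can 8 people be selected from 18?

This is C(18,8) = 43758.

43758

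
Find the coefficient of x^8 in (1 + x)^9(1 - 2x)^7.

Coefficient of x^8 = Σ_{j} C(9,j)·1^j·C(7,8-j)·(-2)^(8-j) for j from 1 to 8.
= (-1152) + 16128 + (-56448) + 70560 + (-35280) + 7056 + (-504) + 9 = 369.

369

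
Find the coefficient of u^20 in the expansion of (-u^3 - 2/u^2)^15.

-96096

General term: C(15,j)·(-u^3)^j·(-2/u^2)^(15-j), with u-exponent 3j − 2(15−j) = 5j − 30.
Set 5j − 30 = 20: j = 10.
C(15,10) = 3003; (-1)^10 = 1; (-2)^5 = -32.
Coefficient = 3003 · 1 · (-32) = -96096.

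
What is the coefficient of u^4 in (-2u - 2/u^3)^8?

2048

General term: C(8,j)·(-2u)^j·(-2/u^3)^(8-j), with u-exponent 1j − 3(8−j) = 4j − 24.
Set 4j − 24 = 4: j = 7.
C(8,7) = 8; (-2)^7 = -128; (-2)^1 = -2.
Coefficient = 8 · (-128) · (-2) = 2048.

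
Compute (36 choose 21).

C(36,21) = C(36,15) by symmetry.
C(36,15) = (36·35·34·33·32·31·30·29·28·27·26·25·24·23·22) / 15! = 7281003461233582080000 / 1307674368000 = 5567902560.

5567902560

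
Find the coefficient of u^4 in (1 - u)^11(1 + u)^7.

-20

Coefficient of u^4 = Σ_{j} C(11,j)·(-1)^j·C(7,4-j)·1^(4-j) for j from 0 to 4.
= 35 + (-385) + 1155 + (-1155) + 330 = -20.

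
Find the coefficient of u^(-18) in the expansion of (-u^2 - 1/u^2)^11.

-11

General term: C(11,j)·(-u^2)^j·(-1/u^2)^(11-j), with u-exponent 2j − 2(11−j) = 4j − 22.
Set 4j − 22 = -18: j = 1.
C(11,1) = 11; (-1)^1 = -1; (-1)^10 = 1.
Coefficient = 11 · (-1) · 1 = -11.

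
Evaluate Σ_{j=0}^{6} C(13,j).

4096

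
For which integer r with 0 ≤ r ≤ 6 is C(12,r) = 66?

C(12,r) increases on 0 ≤ r ≤ 6. C(12,1) = 12 and C(12,2) = 66, so r = 2.

2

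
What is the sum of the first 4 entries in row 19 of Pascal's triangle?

1160

1 + 19 + 171 + 969 = 1160.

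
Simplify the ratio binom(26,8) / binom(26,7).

C(n,k+1)/C(n,k) = (n−k)/(k+1) = (26−7)/(7+1) = 19/8.

19/8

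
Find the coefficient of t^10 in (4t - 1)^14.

The general term is C(14,j)·(4t)^j·(-1)^(14-j); the t^10 term has j = 10.
C(14,10) = 1001.
Coefficient = C(14,10) · 4^10 = 1001 · 1048576 = 1049624576.

1049624576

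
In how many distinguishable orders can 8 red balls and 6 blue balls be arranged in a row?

Choose positions for the red balls: C(14,8) = 3003.

3003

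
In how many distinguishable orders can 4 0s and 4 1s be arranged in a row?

70

Choose positions for the 0s: C(8,4) = 70.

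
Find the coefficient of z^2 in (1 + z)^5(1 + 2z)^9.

Coefficient of z^2 = Σ_{j} C(5,j)·1^j·C(9,2-j)·2^(2-j) for j from 0 to 2.
= 144 + 90 + 10 = 244.

244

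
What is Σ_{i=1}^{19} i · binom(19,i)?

4980736

Differentiating (1+x)^19 and setting x=1: Σ i·C(19,i) = 19·2^18 = 4980736.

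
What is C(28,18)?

13123110

C(28,18) = C(28,10) by symmetry.
C(28,10) = (28·27·26·25·24·23·22·21·20·19) / 10! = 47621141568000 / 3628800 = 13123110.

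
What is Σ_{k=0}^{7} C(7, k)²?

3432

By Vandermonde's identity, Σ C(7,k)² = C(14,7) = 3432.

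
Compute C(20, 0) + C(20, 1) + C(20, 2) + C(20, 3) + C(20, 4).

6196

1 + 20 + 190 + 1140 + 4845 = 6196.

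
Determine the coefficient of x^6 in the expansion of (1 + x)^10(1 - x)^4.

Coefficient of x^6 = Σ_{j} C(10,j)·1^j·C(4,6-j)·(-1)^(6-j) for j from 2 to 6.
= 45 + (-480) + 1260 + (-1008) + 210 = 27.

27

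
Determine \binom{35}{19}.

4059928950

C(35,19) = C(35,16) by symmetry.
C(35,16) = (35·34·33·32·31·30·29·28·27·26·25·24·23·22·21·20) / 16! = 84945040381058457600000 / 20922789888000 = 4059928950.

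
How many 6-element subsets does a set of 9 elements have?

84

C(9,6) = C(9,3) by symmetry.
C(9,3) = (9·8·7) / 3! = 504 / 6 = 84.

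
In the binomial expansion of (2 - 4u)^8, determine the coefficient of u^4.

The general term is C(8,j)·(2)^j·(-4u)^(8-j); the u^4 term has j = 4.
C(8,4) = 70.
Coefficient = C(8,4) · 2^4 · (-4)^4 = 70 · 16 · 256 = 286720.

286720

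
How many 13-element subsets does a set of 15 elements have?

105

C(15,13) = C(15,2) by symmetry.
C(15,2) = (15·14) / 2! = 210 / 2 = 105.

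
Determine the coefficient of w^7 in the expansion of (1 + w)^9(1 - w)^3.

Coefficient of w^7 = Σ_{j} C(9,j)·1^j·C(3,7-j)·(-1)^(7-j) for j from 4 to 7.
= (-126) + 378 + (-252) + 36 = 36.

36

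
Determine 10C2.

45

C(10,2) = (10·9) / 2! = 90 / 2 = 45.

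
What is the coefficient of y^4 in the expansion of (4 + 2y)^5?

The general term is C(5,j)·(4)^j·(2y)^(5-j); the y^4 term has j = 1.
C(5,1) = 5.
Coefficient = C(5,1) · 4^1 · 2^4 = 5 · 4 · 16 = 320.

320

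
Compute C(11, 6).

462

C(11,6) = C(11,5) by symmetry.
C(11,5) = (11·10·9·8·7) / 5! = 55440 / 120 = 462.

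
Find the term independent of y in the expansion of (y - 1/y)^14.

General term: C(14,j)·(y)^j·(-1/y)^(14-j), with y-exponent 1j − 1(14−j) = 2j − 14.
Set 2j − 14 = 0: j = 7.
C(14,7) = 3432; 1^7 = 1; (-1)^7 = -1.
Coefficient = 3432 · 1 · (-1) = -3432.

-3432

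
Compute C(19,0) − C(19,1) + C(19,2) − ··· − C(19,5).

The partial alternating sum Σ_{k=0}^{5} (−1)^k C(19,k) = (−1)^5 C(18,5) = -8568.

-8568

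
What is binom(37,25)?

1852482996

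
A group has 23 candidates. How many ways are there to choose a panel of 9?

This is C(23,9) = 817190.

817190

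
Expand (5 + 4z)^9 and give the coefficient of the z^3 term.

The general term is C(9,j)·(5)^j·(4z)^(9-j); the z^3 term has j = 6.
C(9,6) = 84.
Coefficient = C(9,6) · 5^6 · 4^3 = 84 · 15625 · 64 = 84000000.

84000000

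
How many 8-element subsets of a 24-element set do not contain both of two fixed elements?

660858

All 8-subsets: C(24,8) = 735471. Those containing both fixed elements: C(22,6) = 74613.
735471 − 74613 = 660858.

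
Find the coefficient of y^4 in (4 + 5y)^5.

12500

The general term is C(5,j)·(4)^j·(5y)^(5-j); the y^4 term has j = 1.
C(5,1) = 5.
Coefficient = C(5,1) · 4^1 · 5^4 = 5 · 4 · 625 = 12500.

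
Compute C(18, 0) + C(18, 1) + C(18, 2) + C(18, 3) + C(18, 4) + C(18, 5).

12616

1 + 18 + 153 + 816 + 3060 + 8568 = 12616.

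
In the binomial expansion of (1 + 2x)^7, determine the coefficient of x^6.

The general term is C(7,j)·(1)^j·(2x)^(7-j); the x^6 term has j = 1.
C(7,1) = 7.
Coefficient = C(7,1) · 2^6 = 7 · 64 = 448.

448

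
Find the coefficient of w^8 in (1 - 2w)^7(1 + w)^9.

369

Coefficient of w^8 = Σ_{j} C(7,j)·(-2)^j·C(9,8-j)·1^(8-j) for j from 0 to 7.
= 9 + (-504) + 7056 + (-35280) + 70560 + (-56448) + 16128 + (-1152) = 369.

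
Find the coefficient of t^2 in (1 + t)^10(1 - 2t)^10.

Coefficient of t^2 = Σ_{j} C(10,j)·1^j·C(10,2-j)·(-2)^(2-j) for j from 0 to 2.
= 180 + (-200) + 45 = 25.

25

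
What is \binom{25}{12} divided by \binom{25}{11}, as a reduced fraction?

C(n,k+1)/C(n,k) = (n−k)/(k+1) = (25−11)/(11+1) = 14/12 = 7/6.

7/6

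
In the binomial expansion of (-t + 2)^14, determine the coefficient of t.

The general term is C(14,j)·(-t)^j·(2)^(14-j); the t^1 term has j = 1.
C(14,1) = 14.
Coefficient = C(14,1) · (-1)^1 · 2^13 = 14 · (-1) · 8192 = -114688.

-114688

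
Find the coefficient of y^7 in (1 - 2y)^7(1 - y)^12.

-391912

Coefficient of y^7 = Σ_{j} C(7,j)·(-2)^j·C(12,7-j)·(-1)^(7-j) for j from 0 to 7.
= (-792) + (-12936) + (-66528) + (-138600) + (-123200) + (-44352) + (-5376) + (-128) = -391912.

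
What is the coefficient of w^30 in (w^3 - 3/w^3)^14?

General term: C(14,j)·(w^3)^j·(-3/w^3)^(14-j), with w-exponent 3j − 3(14−j) = 6j − 42.
Set 6j − 42 = 30: j = 12.
C(14,12) = 91; 1^12 = 1; (-3)^2 = 9.
Coefficient = 91 · 1 · 9 = 819.

819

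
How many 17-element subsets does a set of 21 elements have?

5985

C(21,17) = C(21,4) by symmetry.
C(21,4) = (21·20·19·18) / 4! = 143640 / 24 = 5985.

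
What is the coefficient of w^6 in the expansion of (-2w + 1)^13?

The general term is C(13,j)·(-2w)^j·(1)^(13-j); the w^6 term has j = 6.
C(13,6) = 1716.
Coefficient = C(13,6) · (-2)^6 = 1716 · 64 = 109824.

109824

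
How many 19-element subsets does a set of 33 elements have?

818809200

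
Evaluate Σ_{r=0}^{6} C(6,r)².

924

Σ C(6,r)² is the coefficient of x^6 in (1+x)^6(1+x)^6 = (1+x)^12, i.e. C(12,6) = 924.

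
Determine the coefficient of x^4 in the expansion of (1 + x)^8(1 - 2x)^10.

-330

Coefficient of x^4 = Σ_{j} C(8,j)·1^j·C(10,4-j)·(-2)^(4-j) for j from 0 to 4.
= 3360 + (-7680) + 5040 + (-1120) + 70 = -330.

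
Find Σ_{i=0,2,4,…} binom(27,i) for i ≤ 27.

Even-i terms of row 27 sum to 2^26 = 67108864.

67108864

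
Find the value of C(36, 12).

C(36,12) = (36·35·34·33·32·31·30·29·28·27·26·25) / 12! = 599555620984320000 / 479001600 = 1251677700.

1251677700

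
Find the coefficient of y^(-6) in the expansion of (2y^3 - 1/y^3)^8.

-448

General term: C(8,j)·(2y^3)^j·(-1/y^3)^(8-j), with y-exponent 3j − 3(8−j) = 6j − 24.
Set 6j − 24 = -6: j = 3.
C(8,3) = 56; 2^3 = 8; (-1)^5 = -1.
Coefficient = 56 · 8 · (-1) = -448.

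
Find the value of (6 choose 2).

C(6,2) = (6·5) / 2! = 30 / 2 = 15.

15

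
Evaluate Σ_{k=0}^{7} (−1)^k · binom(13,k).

The partial alternating sum Σ_{k=0}^{7} (−1)^k C(13,k) = (−1)^7 C(12,7) = -792.

-792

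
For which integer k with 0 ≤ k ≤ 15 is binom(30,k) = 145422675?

C(30,k) increases on 0 ≤ k ≤ 15. C(30,13) = 119759850 and C(30,14) = 145422675, so k = 14.

14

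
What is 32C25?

C(32,25) = C(32,7) by symmetry.
C(32,7) = (32·31·30·29·28·27·26) / 7! = 16963914240 / 5040 = 3365856.

3365856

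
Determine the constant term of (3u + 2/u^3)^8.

81648

General term: C(8,j)·(3u)^j·(2/u^3)^(8-j), with u-exponent 1j − 3(8−j) = 4j − 24.
Set 4j − 24 = 0: j = 6.
C(8,6) = 28; 3^6 = 729; 2^2 = 4.
Coefficient = 28 · 729 · 4 = 81648.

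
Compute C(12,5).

C(12,5) = (12·11·10·9·8) / 5! = 95040 / 120 = 792.

792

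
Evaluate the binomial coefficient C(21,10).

C(21,10) = (21·20·19·18·17·16·15·14·13·12) / 10! = 1279935820800 / 3628800 = 352716.

352716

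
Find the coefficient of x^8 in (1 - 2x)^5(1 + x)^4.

-48

Coefficient of x^8 = Σ_{j} C(5,j)·(-2)^j·C(4,8-j)·1^(8-j) for j from 4 to 5.
= 80 + (-128) = -48.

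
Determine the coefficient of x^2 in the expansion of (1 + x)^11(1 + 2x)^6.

247

Coefficient of x^2 = Σ_{j} C(11,j)·1^j·C(6,2-j)·2^(2-j) for j from 0 to 2.
= 60 + 132 + 55 = 247.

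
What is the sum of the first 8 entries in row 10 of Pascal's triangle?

1 + 10 + 45 + 120 + 210 + 252 + 210 + 120 = 968.

968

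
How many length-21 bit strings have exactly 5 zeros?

Choose the 5 positions: C(21,5) = 20349.

20349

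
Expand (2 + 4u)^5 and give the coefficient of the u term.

The general term is C(5,j)·(2)^j·(4u)^(5-j); the u^1 term has j = 4.
C(5,4) = 5.
Coefficient = C(5,4) · 2^4 · 4^1 = 5 · 16 · 4 = 320.

320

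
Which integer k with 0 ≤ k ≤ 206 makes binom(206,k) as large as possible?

C(206,k) is maximized at k = 206/2 = 103.

103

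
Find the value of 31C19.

141120525

C(31,19) = C(31,12) by symmetry.
C(31,12) = (31·30·29·28·27·26·25·24·23·22·21·20) / 12! = 67596957267840000 / 479001600 = 141120525.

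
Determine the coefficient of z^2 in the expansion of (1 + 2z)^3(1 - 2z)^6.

Coefficient of z^2 = Σ_{j} C(3,j)·2^j·C(6,2-j)·(-2)^(2-j) for j from 0 to 2.
= 60 + (-72) + 12 = 0.

0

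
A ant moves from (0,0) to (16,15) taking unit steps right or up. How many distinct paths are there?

Each path is a sequence of 31 steps with 16 rights: C(31,16) = 300540195.

300540195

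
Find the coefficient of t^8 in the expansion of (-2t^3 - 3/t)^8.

90720

General term: C(8,j)·(-2t^3)^j·(-3/t)^(8-j), with t-exponent 3j − 1(8−j) = 4j − 8.
Set 4j − 8 = 8: j = 4.
C(8,4) = 70; (-2)^4 = 16; (-3)^4 = 81.
Coefficient = 70 · 16 · 81 = 90720.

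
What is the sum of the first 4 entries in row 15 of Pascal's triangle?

576

1 + 15 + 105 + 455 = 576.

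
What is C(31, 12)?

141120525

C(31,12) = (31·30·29·28·27·26·25·24·23·22·21·20) / 12! = 67596957267840000 / 479001600 = 141120525.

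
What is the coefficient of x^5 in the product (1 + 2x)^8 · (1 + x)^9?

Coefficient of x^5 = Σ_{j} C(8,j)·2^j·C(9,5-j)·1^(5-j) for j from 0 to 5.
= 126 + 2016 + 9408 + 16128 + 10080 + 1792 = 39550.

39550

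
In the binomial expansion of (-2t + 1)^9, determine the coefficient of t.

The general term is C(9,j)·(-2t)^j·(1)^(9-j); the t^1 term has j = 1.
C(9,1) = 9.
Coefficient = C(9,1) · (-2)^1 = 9 · (-2) = -18.

-18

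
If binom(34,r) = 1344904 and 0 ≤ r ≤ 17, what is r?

C(34,r) increases on 0 ≤ r ≤ 17. C(34,5) = 278256 and C(34,6) = 1344904, so r = 6.

6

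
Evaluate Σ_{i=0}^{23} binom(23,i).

Setting x = 1 in (1+x)^23 gives Σ C(23,i) = 2^23 = 8388608.

8388608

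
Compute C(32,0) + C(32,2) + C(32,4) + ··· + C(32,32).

2147483648

Even-i terms of row 32 sum to 2^31 = 2147483648.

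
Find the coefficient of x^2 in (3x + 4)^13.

The general term is C(13,j)·(3x)^j·(4)^(13-j); the x^2 term has j = 2.
C(13,2) = 78.
Coefficient = C(13,2) · 3^2 · 4^11 = 78 · 9 · 4194304 = 2944401408.

2944401408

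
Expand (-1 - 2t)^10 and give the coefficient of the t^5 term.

The general term is C(10,j)·(-1)^j·(-2t)^(10-j); the t^5 term has j = 5.
C(10,5) = 252.
Coefficient = C(10,5) · (-1)^5 · (-2)^5 = 252 · (-1) · (-32) = 8064.

8064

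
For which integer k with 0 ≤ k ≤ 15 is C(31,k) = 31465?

4

C(31,k) increases on 0 ≤ k ≤ 15. C(31,3) = 4495 and C(31,4) = 31465, so k = 4.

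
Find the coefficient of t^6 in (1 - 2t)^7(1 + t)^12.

-840

Coefficient of t^6 = Σ_{j} C(7,j)·(-2)^j·C(12,6-j)·1^(6-j) for j from 0 to 6.
= 924 + (-11088) + 41580 + (-61600) + 36960 + (-8064) + 448 = -840.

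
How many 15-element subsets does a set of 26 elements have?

C(26,15) = C(26,11) by symmetry.
C(26,11) = (26·25·24·23·22·21·20·19·18·17·16) / 11! = 308403583488000 / 39916800 = 7726160.

7726160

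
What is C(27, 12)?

C(27,12) = (27·26·25·24·23·22·21·20·19·18·17·16) / 12! = 8326896754176000 / 479001600 = 17383860.

17383860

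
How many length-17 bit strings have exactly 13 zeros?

2380

Choose the 13 positions: C(17,13) = 2380.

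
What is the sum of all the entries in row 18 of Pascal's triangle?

The entries of row 18 sum to 2^18 = 262144.

262144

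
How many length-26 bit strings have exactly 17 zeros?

3124550

Choose the 17 positions: C(26,17) = 3124550.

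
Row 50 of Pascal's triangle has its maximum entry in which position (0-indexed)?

C(50,m) is maximized at m = 50/2 = 25.

25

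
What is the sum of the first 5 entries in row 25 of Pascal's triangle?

15276

1 + 25 + 300 + 2300 + 12650 = 15276.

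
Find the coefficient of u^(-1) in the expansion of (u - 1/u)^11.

462

General term: C(11,j)·(u)^j·(-1/u)^(11-j), with u-exponent 1j − 1(11−j) = 2j − 11.
Set 2j − 11 = -1: j = 5.
C(11,5) = 462; 1^5 = 1; (-1)^6 = 1.
Coefficient = 462 · 1 · 1 = 462.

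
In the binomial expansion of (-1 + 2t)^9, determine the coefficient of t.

The general term is C(9,j)·(-1)^j·(2t)^(9-j); the t^1 term has j = 8.
C(9,8) = 9.
Coefficient = C(9,8) · 2^1 = 9 · 2 = 18.

18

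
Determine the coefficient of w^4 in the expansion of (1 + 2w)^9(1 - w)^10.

Coefficient of w^4 = Σ_{j} C(9,j)·2^j·C(10,4-j)·(-1)^(4-j) for j from 0 to 4.
= 210 + (-2160) + 6480 + (-6720) + 2016 = -174.

-174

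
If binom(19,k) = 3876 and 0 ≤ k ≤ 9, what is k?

C(19,k) increases on 0 ≤ k ≤ 9. C(19,3) = 969 and C(19,4) = 3876, so k = 4.

4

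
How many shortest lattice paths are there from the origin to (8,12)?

Each path is a sequence of 20 steps with 8 rights: C(20,8) = 125970.

125970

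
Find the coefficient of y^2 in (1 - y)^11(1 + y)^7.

-1

Coefficient of y^2 = Σ_{j} C(11,j)·(-1)^j·C(7,2-j)·1^(2-j) for j from 0 to 2.
= 21 + (-77) + 55 = -1.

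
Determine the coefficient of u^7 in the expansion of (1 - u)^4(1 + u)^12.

Coefficient of u^7 = Σ_{j} C(4,j)·(-1)^j·C(12,7-j)·1^(7-j) for j from 0 to 4.
= 792 + (-3696) + 4752 + (-1980) + 220 = 88.

88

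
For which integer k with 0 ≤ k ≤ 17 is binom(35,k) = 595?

2

C(35,k) increases on 0 ≤ k ≤ 17. C(35,1) = 35 and C(35,2) = 595, so k = 2.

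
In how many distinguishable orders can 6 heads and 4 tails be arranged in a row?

210

Choose positions for the heads: C(10,6) = 210.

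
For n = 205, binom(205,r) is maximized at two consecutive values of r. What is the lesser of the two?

102

For odd n = 205, C(205,r) peaks at r = (n−1)/2 and (n+1)/2; the lesser is 102.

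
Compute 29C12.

51895935

C(29,12) = (29·28·27·26·25·24·23·22·21·20·19·18) / 12! = 24858235898496000 / 479001600 = 51895935.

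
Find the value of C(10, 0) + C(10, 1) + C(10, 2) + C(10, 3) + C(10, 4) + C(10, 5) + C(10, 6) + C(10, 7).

1 + 10 + 45 + 120 + 210 + 252 + 210 + 120 = 968.

968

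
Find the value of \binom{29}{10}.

20030010

C(29,10) = (29·28·27·26·25·24·23·22·21·20) / 10! = 72684900288000 / 3628800 = 20030010.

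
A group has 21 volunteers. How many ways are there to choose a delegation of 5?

20349

This is C(21,5) = 20349.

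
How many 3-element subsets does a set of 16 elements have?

C(16,3) = (16·15·14) / 3! = 3360 / 6 = 560.

560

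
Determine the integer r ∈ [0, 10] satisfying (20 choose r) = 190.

2

C(20,r) increases on 0 ≤ r ≤ 10. C(20,1) = 20 and C(20,2) = 190, so r = 2.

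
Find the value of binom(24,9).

1307504

C(24,9) = (24·23·22·21·20·19·18·17·16) / 9! = 474467051520 / 362880 = 1307504.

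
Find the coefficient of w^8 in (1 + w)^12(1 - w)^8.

-238

Coefficient of w^8 = Σ_{j} C(12,j)·1^j·C(8,8-j)·(-1)^(8-j) for j from 0 to 8.
= 1 + (-96) + 1848 + (-12320) + 34650 + (-44352) + 25872 + (-6336) + 495 = -238.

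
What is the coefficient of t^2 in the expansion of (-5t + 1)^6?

375

The general term is C(6,j)·(-5t)^j·(1)^(6-j); the t^2 term has j = 2.
C(6,2) = 15.
Coefficient = C(6,2) · (-5)^2 = 15 · 25 = 375.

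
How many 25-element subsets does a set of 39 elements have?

15084504396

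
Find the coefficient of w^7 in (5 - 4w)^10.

The general term is C(10,j)·(5)^j·(-4w)^(10-j); the w^7 term has j = 3.
C(10,3) = 120.
Coefficient = C(10,3) · 5^3 · (-4)^7 = 120 · 125 · (-16384) = -245760000.

-245760000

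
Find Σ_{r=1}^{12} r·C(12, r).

24576

Since r·C(12,r) = 12·C(11,r−1), the sum is 12·2^11 = 12·2048 = 24576.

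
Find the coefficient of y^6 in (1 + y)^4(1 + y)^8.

924

(1 + y)^4(1 + y)^8 = (1 + y)^12, so the coefficient of y^6 is C(12,6)·1^6 = 924·1 = 924.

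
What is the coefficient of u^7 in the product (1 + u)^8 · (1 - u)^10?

Coefficient of u^7 = Σ_{j} C(8,j)·1^j·C(10,7-j)·(-1)^(7-j) for j from 0 to 7.
= (-120) + 1680 + (-7056) + 11760 + (-8400) + 2520 + (-280) + 8 = 112.

112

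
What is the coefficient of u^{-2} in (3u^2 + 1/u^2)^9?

10206

General term: C(9,j)·(3u^2)^j·(1/u^2)^(9-j), with u-exponent 2j − 2(9−j) = 4j − 18.
Set 4j − 18 = -2: j = 4.
C(9,4) = 126; 3^4 = 81; 1^5 = 1.
Coefficient = 126 · 81 · 1 = 10206.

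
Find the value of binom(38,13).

C(38,13) = (38·37·36·35·34·33·32·31·30·29·28·27·26) / 13! = 33719008124158156800 / 6227020800 = 5414950296.

5414950296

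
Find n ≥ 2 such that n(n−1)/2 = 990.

n(n−1)/2 = 990 ⇒ n(n−1) = 1980. Since 45·44 = 1980, n = 45.

45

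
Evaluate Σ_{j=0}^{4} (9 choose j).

1 + 9 + 36 + 84 + 126 = 256.

256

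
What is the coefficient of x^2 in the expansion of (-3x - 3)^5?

-2430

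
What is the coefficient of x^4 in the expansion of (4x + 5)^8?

11200000

The general term is C(8,j)·(4x)^j·(5)^(8-j); the x^4 term has j = 4.
C(8,4) = 70.
Coefficient = C(8,4) · 4^4 · 5^4 = 70 · 256 · 625 = 11200000.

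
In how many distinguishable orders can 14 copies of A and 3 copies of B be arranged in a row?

Choose positions for the A's: C(17,14) = 680.

680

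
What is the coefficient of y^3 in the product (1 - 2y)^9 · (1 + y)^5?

-122

Coefficient of y^3 = Σ_{j} C(9,j)·(-2)^j·C(5,3-j)·1^(3-j) for j from 0 to 3.
= 10 + (-180) + 720 + (-672) = -122.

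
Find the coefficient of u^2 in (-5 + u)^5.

The general term is C(5,j)·(-5)^j·(u)^(5-j); the u^2 term has j = 3.
C(5,3) = 10.
Coefficient = C(5,3) · (-5)^3 = 10 · (-125) = -1250.

-1250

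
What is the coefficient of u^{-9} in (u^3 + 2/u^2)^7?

General term: C(7,j)·(u^3)^j·(2/u^2)^(7-j), with u-exponent 3j − 2(7−j) = 5j − 14.
Set 5j − 14 = -9: j = 1.
C(7,1) = 7; 1^1 = 1; 2^6 = 64.
Coefficient = 7 · 1 · 64 = 448.

448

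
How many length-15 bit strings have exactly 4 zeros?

1365

Choose the 4 positions: C(15,4) = 1365.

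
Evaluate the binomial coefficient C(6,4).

15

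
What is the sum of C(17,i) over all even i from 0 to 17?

65536

Even-i terms of row 17 sum to 2^16 = 65536.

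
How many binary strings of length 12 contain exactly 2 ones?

66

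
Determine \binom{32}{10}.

C(32,10) = (32·31·30·29·28·27·26·25·24·23) / 10! = 234102016512000 / 3628800 = 64512240.

64512240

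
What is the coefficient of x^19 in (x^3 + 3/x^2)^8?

General term: C(8,j)·(x^3)^j·(3/x^2)^(8-j), with x-exponent 3j − 2(8−j) = 5j − 16.
Set 5j − 16 = 19: j = 7.
C(8,7) = 8; 1^7 = 1; 3^1 = 3.
Coefficient = 8 · 1 · 3 = 24.

24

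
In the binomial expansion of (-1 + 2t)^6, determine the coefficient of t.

-12

The general term is C(6,j)·(-1)^j·(2t)^(6-j); the t^1 term has j = 5.
C(6,5) = 6.
Coefficient = C(6,5) · (-1)^5 · 2^1 = 6 · (-1) · 2 = -12.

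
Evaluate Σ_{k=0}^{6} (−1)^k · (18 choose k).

12376

The partial alternating sum Σ_{k=0}^{6} (−1)^k C(18,k) = (−1)^6 C(17,6) = 12376.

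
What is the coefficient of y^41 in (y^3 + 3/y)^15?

45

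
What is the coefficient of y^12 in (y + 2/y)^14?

28

General term: C(14,j)·(y)^j·(2/y)^(14-j), with y-exponent 1j − 1(14−j) = 2j − 14.
Set 2j − 14 = 12: j = 13.
C(14,13) = 14; 1^13 = 1; 2^1 = 2.
Coefficient = 14 · 1 · 2 = 28.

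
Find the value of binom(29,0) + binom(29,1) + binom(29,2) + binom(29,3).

4090

1 + 29 + 406 + 3654 = 4090.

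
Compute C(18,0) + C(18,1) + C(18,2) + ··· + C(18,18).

262144

Setting x = 1 in (1+x)^18 gives Σ C(18,k) = 2^18 = 262144.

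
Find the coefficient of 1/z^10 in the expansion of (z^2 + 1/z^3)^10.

General term: C(10,j)·(z^2)^j·(1/z^3)^(10-j), with z-exponent 2j − 3(10−j) = 5j − 30.
Set 5j − 30 = -10: j = 4.
C(10,4) = 210; 1^4 = 1; 1^6 = 1.
Coefficient = 210 · 1 · 1 = 210.

210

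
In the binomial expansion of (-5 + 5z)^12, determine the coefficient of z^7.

-193359375000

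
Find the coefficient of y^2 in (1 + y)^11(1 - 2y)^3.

Coefficient of y^2 = Σ_{j} C(11,j)·1^j·C(3,2-j)·(-2)^(2-j) for j from 0 to 2.
= 12 + (-66) + 55 = 1.

1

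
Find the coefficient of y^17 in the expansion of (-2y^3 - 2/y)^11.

General term: C(11,j)·(-2y^3)^j·(-2/y)^(11-j), with y-exponent 3j − 1(11−j) = 4j − 11.
Set 4j − 11 = 17: j = 7.
C(11,7) = 330; (-2)^7 = -128; (-2)^4 = 16.
Coefficient = 330 · (-128) · 16 = -675840.

-675840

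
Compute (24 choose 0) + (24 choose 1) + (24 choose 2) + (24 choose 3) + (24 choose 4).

1 + 24 + 276 + 2024 + 10626 = 12951.

12951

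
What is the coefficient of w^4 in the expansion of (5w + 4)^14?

656015360000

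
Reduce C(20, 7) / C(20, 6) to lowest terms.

C(n,k+1)/C(n,k) = (n−k)/(k+1) = (20−6)/(6+1) = 14/7 = 2.

2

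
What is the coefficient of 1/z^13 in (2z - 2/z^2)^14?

-32800768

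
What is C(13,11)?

78

C(13,11) = C(13,2) by symmetry.
C(13,2) = (13·12) / 2! = 156 / 2 = 78.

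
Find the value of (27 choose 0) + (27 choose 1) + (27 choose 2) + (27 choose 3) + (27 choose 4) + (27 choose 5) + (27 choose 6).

397594

1 + 27 + 351 + 2925 + 17550 + 80730 + 296010 = 397594.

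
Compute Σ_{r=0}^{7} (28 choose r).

1 + 28 + 378 + 3276 + 20475 + 98280 + 376740 + 1184040 = 1683218.

1683218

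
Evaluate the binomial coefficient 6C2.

C(6,2) = (6·5) / 2! = 30 / 2 = 15.

15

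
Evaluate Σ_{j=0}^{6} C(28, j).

1 + 28 + 378 + 3276 + 20475 + 98280 + 376740 = 499178.

499178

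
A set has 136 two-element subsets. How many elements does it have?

n(n−1)/2 = 136 ⇒ n(n−1) = 272. Since 17·16 = 272, n = 17.

17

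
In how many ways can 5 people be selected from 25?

53130

This is C(25,5) = 53130.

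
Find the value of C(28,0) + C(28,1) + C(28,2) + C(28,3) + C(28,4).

24158

1 + 28 + 378 + 3276 + 20475 = 24158.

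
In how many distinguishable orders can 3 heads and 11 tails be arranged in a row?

364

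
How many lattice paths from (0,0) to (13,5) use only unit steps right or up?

Each path is a sequence of 18 steps with 13 rights: C(18,13) = 8568.

8568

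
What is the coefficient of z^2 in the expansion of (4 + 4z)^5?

The general term is C(5,j)·(4)^j·(4z)^(5-j); the z^2 term has j = 3.
C(5,3) = 10.
Coefficient = C(5,3) · 4^3 · 4^2 = 10 · 64 · 16 = 10240.

10240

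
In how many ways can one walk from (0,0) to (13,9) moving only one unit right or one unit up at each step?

Each path is a sequence of 22 steps with 13 rights: C(22,13) = 497420.

497420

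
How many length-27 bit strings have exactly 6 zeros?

296010

Choose the 6 positions: C(27,6) = 296010.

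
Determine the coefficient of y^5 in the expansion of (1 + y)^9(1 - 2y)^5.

34

Coefficient of y^5 = Σ_{j} C(9,j)·1^j·C(5,5-j)·(-2)^(5-j) for j from 0 to 5.
= (-32) + 720 + (-2880) + 3360 + (-1260) + 126 = 34.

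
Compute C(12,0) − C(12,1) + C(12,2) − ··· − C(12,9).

The partial alternating sum Σ_{k=0}^{9} (−1)^k C(12,k) = (−1)^9 C(11,9) = -55.

-55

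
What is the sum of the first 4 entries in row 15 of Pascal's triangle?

576

1 + 15 + 105 + 455 = 576.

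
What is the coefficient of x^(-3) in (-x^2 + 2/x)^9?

4608

General term: C(9,j)·(-x^2)^j·(2/x)^(9-j), with x-exponent 2j − 1(9−j) = 3j − 9.
Set 3j − 9 = -3: j = 2.
C(9,2) = 36; (-1)^2 = 1; 2^7 = 128.
Coefficient = 36 · 1 · 128 = 4608.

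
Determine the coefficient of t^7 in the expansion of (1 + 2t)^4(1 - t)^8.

216

Coefficient of t^7 = Σ_{j} C(4,j)·2^j·C(8,7-j)·(-1)^(7-j) for j from 0 to 4.
= (-8) + 224 + (-1344) + 2240 + (-896) = 216.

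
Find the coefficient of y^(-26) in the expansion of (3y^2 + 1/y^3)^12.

594

General term: C(12,j)·(3y^2)^j·(1/y^3)^(12-j), with y-exponent 2j − 3(12−j) = 5j − 36.
Set 5j − 36 = -26: j = 2.
C(12,2) = 66; 3^2 = 9; 1^10 = 1.
Coefficient = 66 · 9 · 1 = 594.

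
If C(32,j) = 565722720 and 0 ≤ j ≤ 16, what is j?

15

C(32,j) increases on 0 ≤ j ≤ 16. C(32,14) = 471435600 and C(32,15) = 565722720, so j = 15.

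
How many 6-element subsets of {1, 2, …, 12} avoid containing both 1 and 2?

All 6-subsets: C(12,6) = 924. Those containing both fixed elements: C(10,4) = 210.
924 − 210 = 714.

714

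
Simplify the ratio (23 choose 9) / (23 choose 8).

5/3

C(n,k+1)/C(n,k) = (n−k)/(k+1) = (23−8)/(8+1) = 15/9 = 5/3.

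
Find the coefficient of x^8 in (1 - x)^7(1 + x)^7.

Coefficient of x^8 = Σ_{j} C(7,j)·(-1)^j·C(7,8-j)·1^(8-j) for j from 1 to 7.
= (-7) + 147 + (-735) + 1225 + (-735) + 147 + (-7) = 35.

35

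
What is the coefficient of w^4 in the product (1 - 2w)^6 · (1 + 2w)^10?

Coefficient of w^4 = Σ_{j} C(6,j)·(-2)^j·C(10,4-j)·2^(4-j) for j from 0 to 4.
= 3360 + (-11520) + 10800 + (-3200) + 240 = -320.

-320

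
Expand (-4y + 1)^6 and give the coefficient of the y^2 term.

The general term is C(6,j)·(-4y)^j·(1)^(6-j); the y^2 term has j = 2.
C(6,2) = 15.
Coefficient = C(6,2) · (-4)^2 = 15 · 16 = 240.

240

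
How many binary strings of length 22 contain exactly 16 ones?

Choose the 16 positions: C(22,16) = 74613.

74613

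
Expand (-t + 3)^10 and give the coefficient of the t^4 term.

153090

The general term is C(10,j)·(-t)^j·(3)^(10-j); the t^4 term has j = 4.
C(10,4) = 210.
Coefficient = C(10,4) · 3^6 = 210 · 729 = 153090.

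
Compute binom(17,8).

24310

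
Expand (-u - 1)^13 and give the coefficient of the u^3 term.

-286

The general term is C(13,j)·(-u)^j·(-1)^(13-j); the u^3 term has j = 3.
C(13,3) = 286.
Coefficient = C(13,3) · (-1)^3 = 286 · (-1) = -286.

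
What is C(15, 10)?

3003

C(15,10) = C(15,5) by symmetry.
C(15,5) = (15·14·13·12·11) / 5! = 360360 / 120 = 3003.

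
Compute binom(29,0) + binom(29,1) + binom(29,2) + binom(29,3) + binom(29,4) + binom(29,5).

146596

1 + 29 + 406 + 3654 + 23751 + 118755 = 146596.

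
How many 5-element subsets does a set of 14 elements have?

C(14,5) = (14·13·12·11·10) / 5! = 240240 / 120 = 2002.

2002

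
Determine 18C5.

C(18,5) = (18·17·16·15·14) / 5! = 1028160 / 120 = 8568.

8568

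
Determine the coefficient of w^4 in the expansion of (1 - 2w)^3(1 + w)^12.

Coefficient of w^4 = Σ_{j} C(3,j)·(-2)^j·C(12,4-j)·1^(4-j) for j from 0 to 3.
= 495 + (-1320) + 792 + (-96) = -129.

-129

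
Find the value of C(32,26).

906192

C(32,26) = C(32,6) by symmetry.
C(32,6) = (32·31·30·29·28·27) / 6! = 652458240 / 720 = 906192.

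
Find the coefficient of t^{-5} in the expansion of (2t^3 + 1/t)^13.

312

General term: C(13,j)·(2t^3)^j·(1/t)^(13-j), with t-exponent 3j − 1(13−j) = 4j − 13.
Set 4j − 13 = -5: j = 2.
C(13,2) = 78; 2^2 = 4; 1^11 = 1.
Coefficient = 78 · 4 · 1 = 312.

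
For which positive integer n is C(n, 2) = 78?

13

n(n−1)/2 = 78 ⇒ n(n−1) = 156. Since 13·12 = 156, n = 13.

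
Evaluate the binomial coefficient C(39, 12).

3910797436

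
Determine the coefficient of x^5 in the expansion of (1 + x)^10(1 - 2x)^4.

172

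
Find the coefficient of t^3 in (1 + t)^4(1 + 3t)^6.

Coefficient of t^3 = Σ_{j} C(4,j)·1^j·C(6,3-j)·3^(3-j) for j from 0 to 3.
= 540 + 540 + 108 + 4 = 1192.

1192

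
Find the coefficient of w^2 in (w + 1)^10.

The general term is C(10,j)·(w)^j·(1)^(10-j); the w^2 term has j = 2.
C(10,2) = 45.
Coefficient = C(10,2) = 45.

45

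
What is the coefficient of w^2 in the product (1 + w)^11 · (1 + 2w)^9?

Coefficient of w^2 = Σ_{j} C(11,j)·1^j·C(9,2-j)·2^(2-j) for j from 0 to 2.
= 144 + 198 + 55 = 397.

397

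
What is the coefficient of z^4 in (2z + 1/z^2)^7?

448

General term: C(7,j)·(2z)^j·(1/z^2)^(7-j), with z-exponent 1j − 2(7−j) = 3j − 14.
Set 3j − 14 = 4: j = 6.
C(7,6) = 7; 2^6 = 64; 1^1 = 1.
Coefficient = 7 · 64 · 1 = 448.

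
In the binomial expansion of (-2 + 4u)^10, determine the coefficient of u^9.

The general term is C(10,j)·(-2)^j·(4u)^(10-j); the u^9 term has j = 1.
C(10,1) = 10.
Coefficient = C(10,1) · (-2)^1 · 4^9 = 10 · (-2) · 262144 = -5242880.

-5242880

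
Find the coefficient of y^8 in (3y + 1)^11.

The general term is C(11,j)·(3y)^j·(1)^(11-j); the y^8 term has j = 8.
C(11,8) = 165.
Coefficient = C(11,8) · 3^8 = 165 · 6561 = 1082565.

1082565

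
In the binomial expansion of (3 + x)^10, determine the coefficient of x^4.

153090

The general term is C(10,j)·(3)^j·(x)^(10-j); the x^4 term has j = 6.
C(10,6) = 210.
Coefficient = C(10,6) · 3^6 = 210 · 729 = 153090.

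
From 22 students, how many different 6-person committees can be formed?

74613

This is C(22,6) = 74613.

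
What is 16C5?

4368

C(16,5) = (16·15·14·13·12) / 5! = 524160 / 120 = 4368.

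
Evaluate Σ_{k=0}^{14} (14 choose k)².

By Vandermonde's identity, Σ C(14,k)² = C(28,14) = 40116600.

40116600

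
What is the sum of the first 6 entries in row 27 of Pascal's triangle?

1 + 27 + 351 + 2925 + 17550 + 80730 = 101584.

101584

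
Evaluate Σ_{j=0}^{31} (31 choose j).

Setting x = 1 in (1+x)^31 gives Σ C(31,j) = 2^31 = 2147483648.

2147483648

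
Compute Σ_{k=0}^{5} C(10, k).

638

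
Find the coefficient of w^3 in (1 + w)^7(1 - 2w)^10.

-85

Coefficient of w^3 = Σ_{j} C(7,j)·1^j·C(10,3-j)·(-2)^(3-j) for j from 0 to 3.
= (-960) + 1260 + (-420) + 35 = -85.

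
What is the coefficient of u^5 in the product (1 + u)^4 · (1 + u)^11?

Coefficient of u^5 = Σ_{j} C(4,j)·C(11,5-j) for j from 0 to 4.
= 462 + 1320 + 990 + 220 + 11 = 3003.

3003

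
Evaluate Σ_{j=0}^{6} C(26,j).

313912

1 + 26 + 325 + 2600 + 14950 + 65780 + 230230 = 313912.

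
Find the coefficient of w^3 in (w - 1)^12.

The general term is C(12,j)·(w)^j·(-1)^(12-j); the w^3 term has j = 3.
C(12,3) = 220.
Coefficient = C(12,3) · (-1)^9 = 220 · (-1) = -220.

-220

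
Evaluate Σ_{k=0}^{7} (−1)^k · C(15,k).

-3432

The partial alternating sum Σ_{k=0}^{7} (−1)^k C(15,k) = (−1)^7 C(14,7) = -3432.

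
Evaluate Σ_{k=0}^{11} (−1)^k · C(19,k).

The partial alternating sum Σ_{k=0}^{11} (−1)^k C(19,k) = (−1)^11 C(18,11) = -31824.

-31824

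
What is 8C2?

28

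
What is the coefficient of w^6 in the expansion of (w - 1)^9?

The general term is C(9,j)·(w)^j·(-1)^(9-j); the w^6 term has j = 6.
C(9,6) = 84.
Coefficient = C(9,6) · (-1)^3 = 84 · (-1) = -84.

-84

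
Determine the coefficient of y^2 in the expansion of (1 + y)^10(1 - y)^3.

Coefficient of y^2 = Σ_{j} C(10,j)·1^j·C(3,2-j)·(-1)^(2-j) for j from 0 to 2.
= 3 + (-30) + 45 = 18.

18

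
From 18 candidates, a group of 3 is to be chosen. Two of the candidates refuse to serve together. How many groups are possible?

800

All 3-subsets: C(18,3) = 816. Those containing both fixed elements: C(16,1) = 16.
816 − 16 = 800.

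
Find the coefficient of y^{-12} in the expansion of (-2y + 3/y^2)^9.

314928

General term: C(9,j)·(-2y)^j·(3/y^2)^(9-j), with y-exponent 1j − 2(9−j) = 3j − 18.
Set 3j − 18 = -12: j = 2.
C(9,2) = 36; (-2)^2 = 4; 3^7 = 2187.
Coefficient = 36 · 4 · 2187 = 314928.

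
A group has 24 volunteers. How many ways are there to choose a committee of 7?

This is C(24,7) = 346104.

346104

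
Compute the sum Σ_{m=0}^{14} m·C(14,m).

114688

Differentiating (1+x)^14 and setting x=1: Σ m·C(14,m) = 14·2^13 = 114688.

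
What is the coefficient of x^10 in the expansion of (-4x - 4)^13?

-19193135104

The general term is C(13,j)·(-4x)^j·(-4)^(13-j); the x^10 term has j = 10.
C(13,10) = 286.
Coefficient = C(13,10) · (-4)^10 · (-4)^3 = 286 · 1048576 · (-64) = -19193135104.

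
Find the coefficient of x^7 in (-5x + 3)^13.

The general term is C(13,j)·(-5x)^j·(3)^(13-j); the x^7 term has j = 7.
C(13,7) = 1716.
Coefficient = C(13,7) · (-5)^7 · 3^6 = 1716 · (-78125) · 729 = -97731562500.

-97731562500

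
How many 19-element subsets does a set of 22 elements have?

1540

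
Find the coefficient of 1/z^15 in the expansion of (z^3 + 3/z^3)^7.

General term: C(7,j)·(z^3)^j·(3/z^3)^(7-j), with z-exponent 3j − 3(7−j) = 6j − 21.
Set 6j − 21 = -15: j = 1.
C(7,1) = 7; 1^1 = 1; 3^6 = 729.
Coefficient = 7 · 1 · 729 = 5103.

5103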